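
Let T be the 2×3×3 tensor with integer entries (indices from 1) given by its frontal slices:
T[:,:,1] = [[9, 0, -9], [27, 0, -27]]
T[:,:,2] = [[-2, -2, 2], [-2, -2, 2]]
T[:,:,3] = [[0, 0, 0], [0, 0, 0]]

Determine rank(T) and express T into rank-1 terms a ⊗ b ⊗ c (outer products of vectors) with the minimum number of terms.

Lower bound: the mode-3 unfolding of T (rows indexed by k, columns by (i,j) = (1,1), (1,2), (1,3), (2,1), (2,2), (2,3)) is [[9, 0, -9, 27, 0, -27], [-2, -2, 2, -2, -2, 2], [0, 0, 0, 0, 0, 0]].
There the 2×2 minor on rows k ∈ {1, 2}, columns (i,j) ∈ {(1,1), (1,2)} is det [[9, 0], [-2, -2]] = -18 ≠ 0, so this unfolding has rank ≥ 2; CP rank is at least every unfolding rank, so rank(T) ≥ 2. (Unfolding ranks only ever bound the CP rank from below — rank(T) can be strictly larger than all of them — so the matching upper bound has to come from an explicit 2-term decomposition.)
Upper bound — finding two terms. Write S_k = T[:,:,k] for the frontal slices: S₁ = [[9, 0, -9], [27, 0, -27]], S₂ = [[-2, -2, 2], [-2, -2, 2]], S₃ = [[0, 0, 0], [0, 0, 0]].
If T = a₁ ⊗ b₁ ⊗ c₁ + a₂ ⊗ b₂ ⊗ c₂ then each S_k = c₁[k]·a₁b₁ᵀ + c₂[k]·a₂b₂ᵀ. S₁ and S₂ are linearly independent, so a₁b₁ᵀ and a₂b₂ᵀ must span the same plane of matrices: they are the rank-1 matrices of the form x·S₁ + y·S₂.
The 2×2 minor of x·S₁ + y·S₂ on rows {1,2}, columns {1,2} is 36·xy = 36·(y)(x), vanishing at (x:y) = (1:0) and (0:1).
M₁ = S₁ = [[9, 0, -9], [27, 0, -27]] = 9·[1, 3][1, 0, -1]ᵀ and M₂ = S₂ = [[-2, -2, 2], [-2, -2, 2]] = (-2)·[1, 1][1, 1, -1]ᵀ, so take a₁ = [1, 3], b₁ = [1, 0, -1], a₂ = [1, 1], b₂ = [1, 1, -1].
Each slice is an integer combination of E₁ = a₁b₁ᵀ and E₂ = a₂b₂ᵀ: S₁ = 9·E₁, S₂ = −2·E₂, S₃ = 0; reading off coefficients, c₁ = [9, 0, 0] and c₂ = [0, -2, 0].
Hence T = [1, 3] ⊗ [1, 0, -1] ⊗ [9, 0, 0] + [1, 1] ⊗ [1, 1, -1] ⊗ [0, -2, 0], so rank(T) ≤ 2.
These bounds meet, so rank(T) = 2.

rank(T) = 2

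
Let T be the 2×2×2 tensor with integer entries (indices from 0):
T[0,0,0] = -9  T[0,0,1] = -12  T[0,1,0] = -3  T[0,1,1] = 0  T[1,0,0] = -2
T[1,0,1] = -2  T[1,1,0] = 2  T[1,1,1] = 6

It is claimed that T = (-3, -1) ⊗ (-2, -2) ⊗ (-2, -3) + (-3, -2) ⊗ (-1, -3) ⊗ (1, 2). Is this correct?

Reconstruct entrywise from the claimed factors. For example, T[1,0,0] = -2 and Σₗ aₗ[1]bₗ[0]cₗ[0] = (-1)·(-2)·(-2) + (-2)·(-1)·(1) = -2; checking all 8 entries, every one matches. The claim holds.

Yes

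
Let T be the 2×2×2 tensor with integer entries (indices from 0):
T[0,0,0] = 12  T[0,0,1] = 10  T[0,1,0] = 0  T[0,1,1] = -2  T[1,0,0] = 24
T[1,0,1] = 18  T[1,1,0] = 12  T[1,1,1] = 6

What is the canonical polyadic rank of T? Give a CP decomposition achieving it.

Lower bound: in the mode-1 unfolding of T (rows indexed by i, columns by (j,k)) the 2×2 minor on rows i ∈ {0, 1}, columns (j,k) ∈ {(0,0), (0,1)} is det [[12, 10], [24, 18]] = -24 ≠ 0, so that unfolding has rank ≥ 2 and hence rank(T) ≥ 2 (CP rank is at least every unfolding rank, though it can be larger).
Upper bound: with S_k = T[:,:,k], the two rank-1 terms a₁b₁ᵀ, a₂b₂ᵀ are the rank-1 members of the pencil x·S₀ + y·S₁.
det(x·S₀ + y·S₁) is 144·x² + 240·xy + 96·y² = 48·(3·x + 2·y)(x + y), vanishing at (x:y) = (2:-3) and (1:-1).
M₁ = 2·S₀ − 3·S₁ = [[-6, 6], [-6, 6]] = (-6)·[1, 1][1, -1]ᵀ and M₂ = S₀ − S₁ = [[2, 2], [6, 6]] = 2·[1, 3][1, 1]ᵀ, so take a₁ = [1, 1], b₁ = [1, -1], a₂ = [1, 3], b₂ = [1, 1].
Each slice is an integer combination of E₁ = a₁b₁ᵀ and E₂ = a₂b₂ᵀ: S₀ = 6·E₁ + 6·E₂, S₁ = 6·E₁ + 4·E₂; reading off coefficients, c₁ = [6, 6] and c₂ = [6, 4].
Hence T = [1, 1] ⊗ [1, -1] ⊗ [6, 6] + [1, 3] ⊗ [1, 1] ⊗ [6, 4], so rank(T) ≤ 2.
These bounds meet, so rank(T) = 2.

rank(T) = 2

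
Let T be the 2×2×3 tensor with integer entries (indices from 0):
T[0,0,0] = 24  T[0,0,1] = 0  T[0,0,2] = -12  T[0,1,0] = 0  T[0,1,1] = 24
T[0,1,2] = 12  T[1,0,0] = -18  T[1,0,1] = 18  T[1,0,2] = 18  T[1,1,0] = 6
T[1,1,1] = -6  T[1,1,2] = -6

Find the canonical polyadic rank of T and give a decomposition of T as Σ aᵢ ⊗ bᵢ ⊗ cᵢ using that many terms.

Lower bound: in the mode-3 unfolding of T (rows indexed by k, columns by (i,j)) the 2×2 minor on rows k ∈ {0, 1}, columns (i,j) ∈ {(0,0), (0,1)} is det [[24, 0], [0, 24]] = 576 ≠ 0, so that unfolding has rank ≥ 2 and hence rank(T) ≥ 2 (CP rank is at least every unfolding rank, though it can be larger).
Upper bound: with S_k = T[:,:,k], the two rank-1 terms a₁b₁ᵀ, a₂b₂ᵀ are the rank-1 members of the pencil x·S₀ + y·S₁.
det(x·S₀ + y·S₁) is 144·x² + 288·xy − 432·y² = 144·(x + 3·y)(x − y), vanishing at (x:y) = (3:-1) and (1:1).
M₁ = 3·S₀ − S₁ = [[72, -24], [-72, 24]] = 24·[1, -1][3, -1]ᵀ and M₂ = S₀ + S₁ = [[24, 24], [0, 0]] = 24·[1, 0][1, 1]ᵀ, so take a₁ = [1, -1], b₁ = [3, -1], a₂ = [1, 0], b₂ = [1, 1].
Each slice is an integer combination of E₁ = a₁b₁ᵀ and E₂ = a₂b₂ᵀ: S₀ = 6·E₁ + 6·E₂, S₁ = −6·E₁ + 18·E₂, S₂ = −6·E₁ + 6·E₂; reading off coefficients, c₁ = [6, -6, -6] and c₂ = [6, 18, 6].
Hence T = [1, -1] ⊗ [3, -1] ⊗ [6, -6, -6] + [1, 0] ⊗ [1, 1] ⊗ [6, 18, 6], so rank(T) ≤ 2.
These bounds meet, so rank(T) = 2.

rank(T) = 2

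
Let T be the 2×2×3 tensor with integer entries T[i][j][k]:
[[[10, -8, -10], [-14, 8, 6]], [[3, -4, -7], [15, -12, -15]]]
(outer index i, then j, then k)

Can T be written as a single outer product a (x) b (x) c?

The mode-1 unfolding of T (rows indexed by i, columns by (j,k) = (0,0), (0,1), (0,2), (1,0), (1,1), (1,2)) is [[10, -8, -10, -14, 8, 6], [3, -4, -7, 15, -12, -15]].
There the 2×2 minor on rows i ∈ {0, 1}, columns (j,k) ∈ {(0,0), (0,1)} is det [[10, -8], [3, -4]] = -16 ≠ 0, so this unfolding has rank ≥ 2; CP rank is at least every unfolding rank, so rank(T) ≥ 2.
In particular rank(T) ≥ 2 > 1, so T is not rank-1.

No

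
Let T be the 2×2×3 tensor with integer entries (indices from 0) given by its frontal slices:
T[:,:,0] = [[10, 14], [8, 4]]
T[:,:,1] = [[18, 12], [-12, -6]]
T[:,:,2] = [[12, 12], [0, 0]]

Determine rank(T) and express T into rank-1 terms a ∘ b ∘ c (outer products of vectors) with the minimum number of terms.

rank(T) = 2

Lower bound: in the mode-1 unfolding of T (rows indexed by i, columns by (j,k)) the 2×2 minor on rows i ∈ {0, 1}, columns (j,k) ∈ {(0,0), (0,1)} is det [[10, 18], [8, -12]] = -264 ≠ 0, so that unfolding has rank ≥ 2 and hence rank(T) ≥ 2 (CP rank is at least every unfolding rank, though it can be larger).
Upper bound: with S_k = T[:,:,k], the two rank-1 terms a₁b₁ᵀ, a₂b₂ᵀ are the rank-1 members of the pencil x·S₀ + y·S₁.
det(x·S₀ + y·S₁) is −72·x² + 84·xy + 36·y² = (-12)·(2·x − 3·y)(3·x + y), vanishing at (x:y) = (3:2) and (1:-3).
M₁ = 3·S₀ + 2·S₁ = [[66, 66], [0, 0]] = 66·[1, 0][1, 1]ᵀ and M₂ = S₀ − 3·S₁ = [[-44, -22], [44, 22]] = (-22)·[1, -1][2, 1]ᵀ, so take a₁ = [1, 0], b₁ = [1, 1], a₂ = [1, -1], b₂ = [2, 1].
Each slice is an integer combination of E₁ = a₁b₁ᵀ and E₂ = a₂b₂ᵀ: S₀ = 18·E₁ − 4·E₂, S₁ = 6·E₁ + 6·E₂, S₂ = 12·E₁; reading off coefficients, c₁ = [18, 6, 12] and c₂ = [-4, 6, 0].
Hence T = [1, 0] ∘ [1, 1] ∘ [18, 6, 12] + [1, -1] ∘ [2, 1] ∘ [-4, 6, 0], so rank(T) ≤ 2.
These bounds meet, so rank(T) = 2.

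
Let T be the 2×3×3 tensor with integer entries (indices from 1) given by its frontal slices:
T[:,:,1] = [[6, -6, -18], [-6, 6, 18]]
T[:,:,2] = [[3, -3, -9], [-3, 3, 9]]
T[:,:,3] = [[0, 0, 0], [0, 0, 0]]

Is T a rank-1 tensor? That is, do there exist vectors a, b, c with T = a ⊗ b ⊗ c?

If T = a ⊗ b ⊗ c then every fibre of T is a multiple of the corresponding factor, so read the factors off the fibres through the nonzero entry T[1,1,1] = 6.
The mode-1 fibre T[:,1,1] = [6, -6] gives a = [1, -1] (primitive direction); the mode-2 fibre T[1,:,1] = [6, -6, -18] gives b = [1, -1, -3]; then c[k] = T[1,1,k] / (a[1]·b[1]) = [6, 3, 0] / 1 = [6, 3, 0].
Expanding [1, -1] ⊗ [1, -1, -3] ⊗ [6, 3, 0] reproduces all 18 entries of T, so T = [1, -1] ⊗ [1, -1, -3] ⊗ [6, 3, 0] and rank(T) ≤ 1.
Equivalently every frontal slice T[:,:,k] is c[k] times the rank-1 matrix [1, -1] ⊗ [1, -1, -3]. So T has rank 1 (it is nonzero).

Yes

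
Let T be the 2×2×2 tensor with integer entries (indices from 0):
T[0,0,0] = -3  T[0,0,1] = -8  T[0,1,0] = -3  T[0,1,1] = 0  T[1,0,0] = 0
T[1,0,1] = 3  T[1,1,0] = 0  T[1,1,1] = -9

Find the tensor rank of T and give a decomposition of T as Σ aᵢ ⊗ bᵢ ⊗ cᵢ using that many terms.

rank(T) = 2

Lower bound: in the mode-2 unfolding of T (rows indexed by j, columns by (i,k)) the 2×2 minor on rows j ∈ {0, 1}, columns (i,k) ∈ {(0,0), (0,1)} is det [[-3, -8], [-3, 0]] = -24 ≠ 0, so that unfolding has rank ≥ 2 and hence rank(T) ≥ 2 (CP rank is at least every unfolding rank, though it can be larger).
Upper bound: with S_k = T[:,:,k], the two rank-1 terms a₁b₁ᵀ, a₂b₂ᵀ are the rank-1 members of the pencil x·S₀ + y·S₁.
det(x·S₀ + y·S₁) is 36·xy + 72·y² = 36·(x + 2·y)(y), vanishing at (x:y) = (2:-1) and (1:0).
M₁ = 2·S₀ − S₁ = [[2, -6], [-3, 9]] = (2, -3)(1, -3)ᵀ and M₂ = S₀ = [[-3, -3], [0, 0]] = (-3)·(1, 0)(1, 1)ᵀ, so take a₁ = (2, -3), b₁ = (1, -3), a₂ = (1, 0), b₂ = (1, 1).
Each slice is an integer combination of E₁ = a₁b₁ᵀ and E₂ = a₂b₂ᵀ: S₀ = −3·E₂, S₁ = −E₁ − 6·E₂; reading off coefficients, c₁ = (0, -1) and c₂ = (-3, -6).
Hence T = (2, -3) ⊗ (1, -3) ⊗ (0, -1) + (1, 0) ⊗ (1, 1) ⊗ (-3, -6), so rank(T) ≤ 2.
These bounds meet, so rank(T) = 2.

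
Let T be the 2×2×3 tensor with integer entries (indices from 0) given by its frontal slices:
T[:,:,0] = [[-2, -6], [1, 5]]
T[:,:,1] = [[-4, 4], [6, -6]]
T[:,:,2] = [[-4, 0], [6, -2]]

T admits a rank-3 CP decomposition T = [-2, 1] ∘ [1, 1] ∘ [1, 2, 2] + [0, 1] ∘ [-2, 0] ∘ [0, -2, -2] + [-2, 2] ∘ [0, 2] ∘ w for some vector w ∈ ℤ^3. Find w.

w = [1, -2, -1]

Subtract the known terms from T to get the rank-1 residual R = [-2, 2] ∘ [0, 2] ∘ w, so R[i,j,k] = a[i]·b[j]·w[k]. Pick indices with nonzero a[0]·b[1] = (-2)·(2) = -4. Only the fibre through (0,1,·) is needed: R[0,1,:] = T[0,1,:] − Σₗ aₗ[0]bₗ[1]cₗ = [-6, 4, 0] − (-2)·(1)·[1, 2, 2] − (0)·(0)·[0, -2, -2] = [-4, 8, 4]. Then w[k] = R[0,1,k] / -4 for each k, giving w = [-4, 8, 4] / -4 = [1, -2, -1].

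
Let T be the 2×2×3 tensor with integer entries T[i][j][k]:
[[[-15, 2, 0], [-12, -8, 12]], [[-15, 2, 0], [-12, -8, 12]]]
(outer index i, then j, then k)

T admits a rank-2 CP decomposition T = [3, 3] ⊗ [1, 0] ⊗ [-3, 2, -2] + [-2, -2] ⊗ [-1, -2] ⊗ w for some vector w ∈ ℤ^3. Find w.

w = [-3, -2, 3]

Subtract the known terms from T to get the rank-1 residual R = [-2, -2] ⊗ [-1, -2] ⊗ w, so R[i,j,k] = a[i]·b[j]·w[k]. Pick indices with nonzero a[0]·b[0] = (-2)·(-1) = 2. Only the fibre through (0,0,·) is needed: R[0,0,:] = T[0,0,:] − Σₗ aₗ[0]bₗ[0]cₗ = [-15, 2, 0] − (3)·(1)·[-3, 2, -2] = [-6, -4, 6]. Then w[k] = R[0,0,k] / 2 for each k, giving w = [-6, -4, 6] / 2 = [-3, -2, 3].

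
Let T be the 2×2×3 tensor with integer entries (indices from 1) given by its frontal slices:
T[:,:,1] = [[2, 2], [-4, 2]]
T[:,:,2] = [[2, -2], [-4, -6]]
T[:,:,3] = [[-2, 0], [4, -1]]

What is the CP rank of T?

Lower bound: the mode-3 unfolding of T (rows indexed by k, columns by (i,j) = (1,1), (1,2), (2,1), (2,2)) is [[2, 2, -4, 2], [2, -2, -4, -6], [-2, 0, 4, -1]].
There the 3×3 minor on rows k ∈ {1, 2, 3}, columns (i,j) ∈ {(1,1), (1,2), (2,2)} is det [[2, 2, 2], [2, -2, -6], [-2, 0, -1]] = 24 ≠ 0, so this unfolding has rank ≥ 3; CP rank is at least every unfolding rank, so rank(T) ≥ 3. (This is only a lower bound: in general the CP rank may exceed every unfolding rank, so we still need to exhibit 3 rank-1 terms summing to T.)
Upper bound: T is a sum of 3 rank-1 terms, T = [0, 1] ⊗ [0, 1] ⊗ [-2, -2, -1] + [1, -2] ⊗ [1, 0] ⊗ [2, 2, -2] + [1, 2] ⊗ [0, 1] ⊗ [2, -2, 0] (one valid choice — decompositions are not unique — normalised so each a, b is primitive with positive first nonzero entry; check it by expanding all entries), so rank(T) ≤ 3.
These bounds meet, so rank(T) = 3.
Check entry T[2,1,3] = 4: (1)·(0)·(-1) + (-2)·(1)·(-2) + (2)·(0)·(0) = 4.

3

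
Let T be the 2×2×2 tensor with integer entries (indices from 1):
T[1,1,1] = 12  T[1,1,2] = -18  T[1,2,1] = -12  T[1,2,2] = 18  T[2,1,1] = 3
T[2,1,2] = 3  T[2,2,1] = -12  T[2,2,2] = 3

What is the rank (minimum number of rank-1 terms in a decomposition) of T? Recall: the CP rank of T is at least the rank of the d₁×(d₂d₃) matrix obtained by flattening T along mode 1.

Lower bound: the mode-3 unfolding of T (rows indexed by k, columns by (i,j) = (1,1), (1,2), (2,1), (2,2)) is [[12, -12, 3, -12], [-18, 18, 3, 3]].
There the 2×2 minor on rows k ∈ {1, 2}, columns (i,j) ∈ {(1,1), (2,1)} is det [[12, 3], [-18, 3]] = 90 ≠ 0, so this unfolding has rank ≥ 2; CP rank is at least every unfolding rank, so rank(T) ≥ 2. (This is only a lower bound: in general the CP rank may exceed every unfolding rank, so we still need to exhibit 2 rank-1 terms summing to T.)
Upper bound — finding two terms. Write S_k = T[:,:,k] for the frontal slices: S₁ = [[12, -12], [3, -12]], S₂ = [[-18, 18], [3, 3]].
If T = a₁ ⊗ b₁ ⊗ c₁ + a₂ ⊗ b₂ ⊗ c₂ then each S_k = c₁[k]·a₁b₁ᵀ + c₂[k]·a₂b₂ᵀ. S₁ and S₂ are linearly independent, so a₁b₁ᵀ and a₂b₂ᵀ must span the same plane of matrices: they are the rank-1 matrices of the form x·S₁ + y·S₂.
det(x·S₁ + y·S₂) is −108·x² + 234·xy − 108·y² = (-18)·(2·x − 3·y)(3·x − 2·y), vanishing at (x:y) = (3:2) and (2:3).
M₁ = 3·S₁ + 2·S₂ = [[0, 0], [15, -30]] = 15·[0, 1][1, -2]ᵀ and M₂ = 2·S₁ + 3·S₂ = [[-30, 30], [15, -15]] = (-15)·[2, -1][1, -1]ᵀ, so take a₁ = [0, 1], b₁ = [1, -2], a₂ = [2, -1], b₂ = [1, -1].
Each slice is an integer combination of E₁ = a₁b₁ᵀ and E₂ = a₂b₂ᵀ: S₁ = 9·E₁ + 6·E₂, S₂ = −6·E₁ − 9·E₂; reading off coefficients, c₁ = [9, -6] and c₂ = [6, -9].
Hence T = [0, 1] ⊗ [1, -2] ⊗ [9, -6] + [2, -1] ⊗ [1, -1] ⊗ [6, -9], so rank(T) ≤ 2.
These bounds meet, so rank(T) = 2.

2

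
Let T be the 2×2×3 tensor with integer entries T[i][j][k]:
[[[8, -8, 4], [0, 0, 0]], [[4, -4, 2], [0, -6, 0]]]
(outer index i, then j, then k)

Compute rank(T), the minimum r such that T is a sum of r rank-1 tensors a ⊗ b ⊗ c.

Lower bound: the mode-2 unfolding of T (rows indexed by j, columns by (i,k) = (0,0), (0,1), (0,2), (1,0), (1,1), (1,2)) is [[8, -8, 4, 4, -4, 2], [0, 0, 0, 0, -6, 0]].
There the 2×2 minor on rows j ∈ {0, 1}, columns (i,k) ∈ {(0,0), (1,1)} is det [[8, -4], [0, -6]] = -48 ≠ 0, so this unfolding has rank ≥ 2; CP rank is at least every unfolding rank, so rank(T) ≥ 2. (This is only a lower bound: in general the CP rank may exceed every unfolding rank, so we still need to exhibit 2 rank-1 terms summing to T.)
Upper bound — finding two terms. Write S_k = T[:,:,k] for the frontal slices: S₀ = [[8, 0], [4, 0]], S₁ = [[-8, 0], [-4, -6]], S₂ = [[4, 0], [2, 0]].
If T = a₁ ⊗ b₁ ⊗ c₁ + a₂ ⊗ b₂ ⊗ c₂ then each S_k = c₁[k]·a₁b₁ᵀ + c₂[k]·a₂b₂ᵀ. S₀ and S₁ are linearly independent, so a₁b₁ᵀ and a₂b₂ᵀ must span the same plane of matrices: they are the rank-1 matrices of the form x·S₀ + y·S₁.
det(x·S₀ + y·S₁) is −48·xy + 48·y² = (-48)·(x − y)(y), vanishing at (x:y) = (1:1) and (1:0).
M₁ = S₀ + S₁ = [[0, 0], [0, -6]] = (-6)·[0, 1][0, 1]ᵀ and M₂ = S₀ = [[8, 0], [4, 0]] = 4·[2, 1][1, 0]ᵀ, so take a₁ = [0, 1], b₁ = [0, 1], a₂ = [2, 1], b₂ = [1, 0].
Each slice is an integer combination of E₁ = a₁b₁ᵀ and E₂ = a₂b₂ᵀ: S₀ = 4·E₂, S₁ = −6·E₁ − 4·E₂, S₂ = 2·E₂; reading off coefficients, c₁ = [0, -6, 0] and c₂ = [4, -4, 2].
Hence T = [0, 1] ⊗ [0, 1] ⊗ [0, -6, 0] + [2, 1] ⊗ [1, 0] ⊗ [4, -4, 2], so rank(T) ≤ 2.
These bounds meet, so rank(T) = 2.

2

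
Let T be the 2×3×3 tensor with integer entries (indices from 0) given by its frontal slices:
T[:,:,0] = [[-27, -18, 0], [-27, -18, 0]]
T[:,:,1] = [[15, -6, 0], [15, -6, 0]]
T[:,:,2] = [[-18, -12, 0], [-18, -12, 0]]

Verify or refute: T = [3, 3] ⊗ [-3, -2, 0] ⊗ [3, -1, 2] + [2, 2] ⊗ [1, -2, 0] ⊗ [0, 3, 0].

Reconstruct entrywise from the claimed factors. For example, T[1,2,0] = 0 and Σₗ aₗ[1]bₗ[2]cₗ[0] = (3)·(0)·(3) + (2)·(0)·(0) = 0; checking all 18 entries, every one matches. The claim holds.

Yes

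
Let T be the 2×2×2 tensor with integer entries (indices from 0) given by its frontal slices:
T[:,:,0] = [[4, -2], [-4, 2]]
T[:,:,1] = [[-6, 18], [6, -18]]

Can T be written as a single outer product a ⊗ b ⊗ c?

No

The mode-3 unfolding of T (rows indexed by k, columns by (i,j) = (0,0), (0,1), (1,0), (1,1)) is [[4, -2, -4, 2], [-6, 18, 6, -18]].
There the 2×2 minor on rows k ∈ {0, 1}, columns (i,j) ∈ {(0,0), (0,1)} is det [[4, -2], [-6, 18]] = 60 ≠ 0, so this unfolding has rank ≥ 2; CP rank is at least every unfolding rank, so rank(T) ≥ 2.
In particular rank(T) ≥ 2 > 1, so T is not rank-1.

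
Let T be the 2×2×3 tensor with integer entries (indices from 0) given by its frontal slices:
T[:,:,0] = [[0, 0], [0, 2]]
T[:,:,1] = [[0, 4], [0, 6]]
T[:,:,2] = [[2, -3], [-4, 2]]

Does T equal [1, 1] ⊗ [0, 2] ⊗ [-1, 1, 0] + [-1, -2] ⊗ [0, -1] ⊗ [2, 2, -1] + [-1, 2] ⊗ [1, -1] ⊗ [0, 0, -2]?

Yes

Reconstruct entrywise from the claimed factors. For example, T[1,1,2] = 2 and Σₗ aₗ[1]bₗ[1]cₗ[2] = (1)·(2)·(0) + (-2)·(-1)·(-1) + (2)·(-1)·(-2) = 2; checking all 12 entries, every one matches. The claim holds.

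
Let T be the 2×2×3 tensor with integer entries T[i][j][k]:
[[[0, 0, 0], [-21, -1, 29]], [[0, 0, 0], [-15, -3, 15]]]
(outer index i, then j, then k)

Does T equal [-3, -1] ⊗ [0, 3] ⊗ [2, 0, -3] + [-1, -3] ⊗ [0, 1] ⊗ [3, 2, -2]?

Reconstruct entry (0,1,1) from the claimed factors: Σₗ aₗ[0]bₗ[1]cₗ[1] = (-3)·(3)·(0) + (-1)·(1)·(2) = -2, but T[0,1,1] = -1. The claim is false.

No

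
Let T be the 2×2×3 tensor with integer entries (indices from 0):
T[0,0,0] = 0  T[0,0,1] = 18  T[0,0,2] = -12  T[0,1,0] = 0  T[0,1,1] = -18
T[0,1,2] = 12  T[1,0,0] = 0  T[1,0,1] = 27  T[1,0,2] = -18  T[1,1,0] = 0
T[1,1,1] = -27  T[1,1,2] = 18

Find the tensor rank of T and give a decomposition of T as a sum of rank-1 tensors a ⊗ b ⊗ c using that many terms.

Lower bound: T ≠ 0 (e.g. T[0,0,1] = 18), so rank(T) ≥ 1.
Upper bound: if T = a ⊗ b ⊗ c then every fibre of T is a multiple of the corresponding factor, so read the factors off the fibres through the nonzero entry T[0,0,1] = 18.
The mode-1 fibre T[:,0,1] = [18, 27] gives a = [2, 3] (primitive direction); the mode-2 fibre T[0,:,1] = [18, -18] gives b = [1, -1]; then c[k] = T[0,0,k] / (a[0]·b[0]) = [0, 18, -12] / 2 = [0, 9, -6].
Expanding [2, 3] ⊗ [1, -1] ⊗ [0, 9, -6] reproduces all 12 entries of T, so T = [2, 3] ⊗ [1, -1] ⊗ [0, 9, -6] and rank(T) ≤ 1.
These bounds meet, so rank(T) = 1.
Check entry T[1,1,1] = -27: (3)·(-1)·(9) = -27.

rank(T) = 1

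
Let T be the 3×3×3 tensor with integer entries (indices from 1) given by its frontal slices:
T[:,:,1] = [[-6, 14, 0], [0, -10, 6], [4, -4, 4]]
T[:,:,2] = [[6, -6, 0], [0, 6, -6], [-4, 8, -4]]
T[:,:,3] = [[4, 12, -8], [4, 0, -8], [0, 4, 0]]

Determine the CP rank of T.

Lower bound: the mode-2 unfolding of T (rows indexed by j, columns by (i,k) = (1,1), (1,2), (1,3), (2,1), (2,2), (2,3), (3,1), (3,2), (3,3)) is [[-6, 6, 4, 0, 0, 4, 4, -4, 0], [14, -6, 12, -10, 6, 0, -4, 8, 4], [0, 0, -8, 6, -6, -8, 4, -4, 0]].
There the 3×3 minor on rows j ∈ {1, 2, 3}, columns (i,k) ∈ {(1,1), (1,2), (1,3)} is det [[-6, 6, 4], [14, -6, 12], [0, 0, -8]] = 384 ≠ 0, so this unfolding has rank ≥ 3; CP rank is at least every unfolding rank, so rank(T) ≥ 3. (This is only a lower bound: in general the CP rank may exceed every unfolding rank, so we still need to exhibit 3 rank-1 terms summing to T.)
Upper bound: T is a sum of 3 rank-1 terms, T = [1, 1, 0] ⊗ [1, 1, -2] ⊗ [-2, 2, 4] + [2, -1, -2] ⊗ [1, -2, 1] ⊗ [-2, 2, 0] + [2, -1, 1] ⊗ [0, 1, 0] ⊗ [4, 0, 4] (one valid choice — decompositions are not unique — normalised so each a, b is primitive with positive first nonzero entry; check it by expanding all entries), so rank(T) ≤ 3.
These bounds meet, so rank(T) = 3.

3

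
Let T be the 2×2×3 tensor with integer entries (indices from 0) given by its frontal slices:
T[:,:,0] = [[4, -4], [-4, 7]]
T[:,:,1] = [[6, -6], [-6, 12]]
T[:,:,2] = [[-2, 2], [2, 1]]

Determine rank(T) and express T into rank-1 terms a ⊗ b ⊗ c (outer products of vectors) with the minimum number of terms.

Lower bound: in the mode-3 unfolding of T (rows indexed by k, columns by (i,j)) the 2×2 minor on rows k ∈ {0, 1}, columns (i,j) ∈ {(0,0), (1,1)} is det [[4, 7], [6, 12]] = 6 ≠ 0, so that unfolding has rank ≥ 2 and hence rank(T) ≥ 2 (CP rank is at least every unfolding rank, though it can be larger).
Upper bound: with S_k = T[:,:,k], the two rank-1 terms a₁b₁ᵀ, a₂b₂ᵀ are the rank-1 members of the pencil x·S₀ + y·S₁.
det(x·S₀ + y·S₁) is 12·x² + 42·xy + 36·y² = 6·(2·x + 3·y)(x + 2·y), vanishing at (x:y) = (3:-2) and (2:-1).
M₁ = 3·S₀ − 2·S₁ = [[0, 0], [0, -3]] = (-3)·(0, 1)(0, 1)ᵀ and M₂ = 2·S₀ − S₁ = [[2, -2], [-2, 2]] = 2·(1, -1)(1, -1)ᵀ, so take a₁ = (0, 1), b₁ = (0, 1), a₂ = (1, -1), b₂ = (1, -1).
Each slice is an integer combination of E₁ = a₁b₁ᵀ and E₂ = a₂b₂ᵀ: S₀ = 3·E₁ + 4·E₂, S₁ = 6·E₁ + 6·E₂, S₂ = 3·E₁ − 2·E₂; reading off coefficients, c₁ = (3, 6, 3) and c₂ = (4, 6, -2).
Hence T = (0, 1) ⊗ (0, 1) ⊗ (3, 6, 3) + (1, -1) ⊗ (1, -1) ⊗ (4, 6, -2), so rank(T) ≤ 2.
These bounds meet, so rank(T) = 2.

rank(T) = 2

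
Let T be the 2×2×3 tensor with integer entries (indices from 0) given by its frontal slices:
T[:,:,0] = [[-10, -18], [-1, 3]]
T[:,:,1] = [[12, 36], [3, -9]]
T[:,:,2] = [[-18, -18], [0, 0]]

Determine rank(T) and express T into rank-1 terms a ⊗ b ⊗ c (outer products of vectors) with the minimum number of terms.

Lower bound: the mode-3 unfolding of T (rows indexed by k, columns by (i,j) = (0,0), (0,1), (1,0), (1,1)) is [[-10, -18, -1, 3], [12, 36, 3, -9], [-18, -18, 0, 0]].
There the 2×2 minor on rows k ∈ {0, 1}, columns (i,j) ∈ {(0,0), (0,1)} is det [[-10, -18], [12, 36]] = -144 ≠ 0, so this unfolding has rank ≥ 2; CP rank is at least every unfolding rank, so rank(T) ≥ 2. (Unfolding ranks only ever bound the CP rank from below — rank(T) can be strictly larger than all of them — so the matching upper bound has to come from an explicit 2-term decomposition.)
Upper bound — finding two terms. Write S_k = T[:,:,k] for the frontal slices: S₀ = [[-10, -18], [-1, 3]], S₁ = [[12, 36], [3, -9]], S₂ = [[-18, -18], [0, 0]].
If T = a₁ ⊗ b₁ ⊗ c₁ + a₂ ⊗ b₂ ⊗ c₂ then each S_k = c₁[k]·a₁b₁ᵀ + c₂[k]·a₂b₂ᵀ. S₀ and S₁ are linearly independent, so a₁b₁ᵀ and a₂b₂ᵀ must span the same plane of matrices: they are the rank-1 matrices of the form x·S₀ + y·S₁.
det(x·S₀ + y·S₁) is −48·x² + 216·xy − 216·y² = (-24)·(2·x − 3·y)(x − 3·y), vanishing at (x:y) = (3:2) and (3:1).
M₁ = 3·S₀ + 2·S₁ = [[-6, 18], [3, -9]] = (-3)·[2, -1][1, -3]ᵀ and M₂ = 3·S₀ + S₁ = [[-18, -18], [0, 0]] = (-18)·[1, 0][1, 1]ᵀ, so take a₁ = [2, -1], b₁ = [1, -3], a₂ = [1, 0], b₂ = [1, 1].
Each slice is an integer combination of E₁ = a₁b₁ᵀ and E₂ = a₂b₂ᵀ: S₀ = E₁ − 12·E₂, S₁ = −3·E₁ + 18·E₂, S₂ = −18·E₂; reading off coefficients, c₁ = [1, -3, 0] and c₂ = [-12, 18, -18].
Hence T = [2, -1] ⊗ [1, -3] ⊗ [1, -3, 0] + [1, 0] ⊗ [1, 1] ⊗ [-12, 18, -18], so rank(T) ≤ 2.
These bounds meet, so rank(T) = 2.

rank(T) = 2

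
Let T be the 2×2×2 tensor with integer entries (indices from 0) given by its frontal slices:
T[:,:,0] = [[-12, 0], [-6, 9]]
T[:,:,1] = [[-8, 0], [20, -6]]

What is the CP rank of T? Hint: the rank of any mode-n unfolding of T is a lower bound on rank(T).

Lower bound: in the mode-3 unfolding of T (rows indexed by k, columns by (i,j)) the 2×2 minor on rows k ∈ {0, 1}, columns (i,j) ∈ {(0,0), (1,0)} is det [[-12, -6], [-8, 20]] = -288 ≠ 0, so that unfolding has rank ≥ 2 and hence rank(T) ≥ 2 (CP rank is at least every unfolding rank, though it can be larger).
Upper bound: with S_k = T[:,:,k], the two rank-1 terms a₁b₁ᵀ, a₂b₂ᵀ are the rank-1 members of the pencil x·S₀ + y·S₁.
det(x·S₀ + y·S₁) is −108·x² + 48·y² = (-12)·(3·x − 2·y)(3·x + 2·y), vanishing at (x:y) = (2:3) and (2:-3).
M₁ = 2·S₀ + 3·S₁ = [[-48, 0], [48, 0]] = (-48)·(1, -1)(1, 0)ᵀ and M₂ = 2·S₀ − 3·S₁ = [[0, 0], [-72, 36]] = (-36)·(0, 1)(2, -1)ᵀ, so take a₁ = (1, -1), b₁ = (1, 0), a₂ = (0, 1), b₂ = (2, -1).
Each slice is an integer combination of E₁ = a₁b₁ᵀ and E₂ = a₂b₂ᵀ: S₀ = −12·E₁ − 9·E₂, S₁ = −8·E₁ + 6·E₂; reading off coefficients, c₁ = (-12, -8) and c₂ = (-9, 6).
Hence T = (1, -1) ∘ (1, 0) ∘ (-12, -8) + (0, 1) ∘ (2, -1) ∘ (-9, 6), so rank(T) ≤ 2.
These bounds meet, so rank(T) = 2.

2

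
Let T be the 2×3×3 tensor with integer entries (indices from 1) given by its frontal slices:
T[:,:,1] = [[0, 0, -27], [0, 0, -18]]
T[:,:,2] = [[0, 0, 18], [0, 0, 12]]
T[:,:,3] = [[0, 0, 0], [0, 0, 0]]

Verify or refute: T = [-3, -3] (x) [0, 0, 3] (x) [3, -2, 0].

No

Reconstruct entry (2,3,1) from the claimed factors: Σₗ aₗ[2]bₗ[3]cₗ[1] = (-3)·(3)·(3) = -27, but T[2,3,1] = -18. The claim is false.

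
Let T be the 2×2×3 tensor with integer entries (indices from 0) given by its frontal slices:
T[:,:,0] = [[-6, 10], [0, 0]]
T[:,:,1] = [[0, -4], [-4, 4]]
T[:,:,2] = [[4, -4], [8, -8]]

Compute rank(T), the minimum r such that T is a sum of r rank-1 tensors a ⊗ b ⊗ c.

3

Lower bound: the mode-3 unfolding of T (rows indexed by k, columns by (i,j) = (0,0), (0,1), (1,0), (1,1)) is [[-6, 10, 0, 0], [0, -4, -4, 4], [4, -4, 8, -8]].
There the 3×3 minor on rows k ∈ {0, 1, 2}, columns (i,j) ∈ {(0,0), (0,1), (1,0)} is det [[-6, 10, 0], [0, -4, -4], [4, -4, 8]] = 128 ≠ 0, so this unfolding has rank ≥ 3; CP rank is at least every unfolding rank, so rank(T) ≥ 3. (Flattening ranks never certify an upper bound on CP rank; for that we must actually write T with 3 rank-1 terms.)
Upper bound: T is a sum of 3 rank-1 terms, T = [0, 1] ⊗ [1, -1] ⊗ [2, 0, 4] + [1, 0] ⊗ [1, -2] ⊗ [-4, 4, 0] + [1, 1] ⊗ [1, -1] ⊗ [-2, -4, 4] (one valid choice — decompositions are not unique — normalised so each a, b is primitive with positive first nonzero entry; check it by expanding all entries), so rank(T) ≤ 3.
These bounds meet, so rank(T) = 3.
Check entry T[1,1,2] = -8: (1)·(-1)·(4) + (0)·(-2)·(0) + (1)·(-1)·(4) = -8.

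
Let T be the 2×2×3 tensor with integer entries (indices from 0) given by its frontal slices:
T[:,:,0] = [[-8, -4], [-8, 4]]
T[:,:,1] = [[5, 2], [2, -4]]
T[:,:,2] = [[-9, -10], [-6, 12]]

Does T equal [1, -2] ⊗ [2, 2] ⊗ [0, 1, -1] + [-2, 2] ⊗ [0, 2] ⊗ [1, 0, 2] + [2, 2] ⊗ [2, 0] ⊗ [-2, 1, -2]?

No

Reconstruct entry (0,0,1) from the claimed factors: Σₗ aₗ[0]bₗ[0]cₗ[1] = (1)·(2)·(1) + (-2)·(0)·(0) + (2)·(2)·(1) = 6, but T[0,0,1] = 5. The claim is false.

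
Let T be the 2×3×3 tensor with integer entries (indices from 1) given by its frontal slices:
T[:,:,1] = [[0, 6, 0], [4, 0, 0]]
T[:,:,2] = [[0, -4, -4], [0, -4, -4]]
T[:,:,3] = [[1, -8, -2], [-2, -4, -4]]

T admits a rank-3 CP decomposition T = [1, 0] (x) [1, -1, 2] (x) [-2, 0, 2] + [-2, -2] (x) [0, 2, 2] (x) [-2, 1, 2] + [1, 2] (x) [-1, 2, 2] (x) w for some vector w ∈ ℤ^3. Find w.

w = [-2, 0, 1]

Subtract the known terms from T to get the rank-1 residual R = [1, 2] (x) [-1, 2, 2] (x) w, so R[i,j,k] = a[i]·b[j]·w[k]. Pick indices with nonzero a[1]·b[1] = (1)·(-1) = -1. Only the fibre through (1,1,·) is needed: R[1,1,:] = T[1,1,:] − Σₗ aₗ[1]bₗ[1]cₗ = [0, 0, 1] − (1)·(1)·[-2, 0, 2] − (-2)·(0)·[-2, 1, 2] = [2, 0, -1]. Then w[k] = R[1,1,k] / -1 for each k, giving w = [2, 0, -1] / -1 = [-2, 0, 1].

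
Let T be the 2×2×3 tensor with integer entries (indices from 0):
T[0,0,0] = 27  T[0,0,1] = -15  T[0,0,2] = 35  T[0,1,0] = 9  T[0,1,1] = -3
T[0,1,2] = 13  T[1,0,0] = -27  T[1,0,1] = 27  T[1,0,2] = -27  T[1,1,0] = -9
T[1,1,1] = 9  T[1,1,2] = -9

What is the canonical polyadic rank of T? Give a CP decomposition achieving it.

Lower bound: in the mode-2 unfolding of T (rows indexed by j, columns by (i,k)) the 2×2 minor on rows j ∈ {0, 1}, columns (i,k) ∈ {(0,0), (0,1)} is det [[27, -15], [9, -3]] = 54 ≠ 0, so that unfolding has rank ≥ 2 and hence rank(T) ≥ 2 (CP rank is at least every unfolding rank, though it can be larger).
Upper bound: with S_k = T[:,:,k], the two rank-1 terms a₁b₁ᵀ, a₂b₂ᵀ are the rank-1 members of the pencil x·S₀ + y·S₁.
det(x·S₀ + y·S₁) is 54·xy − 54·y² = 54·(x − y)(y), vanishing at (x:y) = (1:1) and (1:0).
M₁ = S₀ + S₁ = [[12, 6], [0, 0]] = 6·[1, 0][2, 1]ᵀ and M₂ = S₀ = [[27, 9], [-27, -9]] = 9·[1, -1][3, 1]ᵀ, so take a₁ = [1, 0], b₁ = [2, 1], a₂ = [1, -1], b₂ = [3, 1].
Each slice is an integer combination of E₁ = a₁b₁ᵀ and E₂ = a₂b₂ᵀ: S₀ = 9·E₂, S₁ = 6·E₁ − 9·E₂, S₂ = 4·E₁ + 9·E₂; reading off coefficients, c₁ = [0, 6, 4] and c₂ = [9, -9, 9].
Hence T = [1, 0] ⊗ [2, 1] ⊗ [0, 6, 4] + [1, -1] ⊗ [3, 1] ⊗ [9, -9, 9], so rank(T) ≤ 2.
These bounds meet, so rank(T) = 2.

rank(T) = 2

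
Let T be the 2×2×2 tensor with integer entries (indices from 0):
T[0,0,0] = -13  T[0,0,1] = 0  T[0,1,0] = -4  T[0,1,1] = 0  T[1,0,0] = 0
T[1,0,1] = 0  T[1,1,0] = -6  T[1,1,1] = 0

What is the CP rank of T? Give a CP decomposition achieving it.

Lower bound: the mode-2 unfolding of T (rows indexed by j, columns by (i,k) = (0,0), (0,1), (1,0), (1,1)) is [[-13, 0, 0, 0], [-4, 0, -6, 0]].
There the 2×2 minor on rows j ∈ {0, 1}, columns (i,k) ∈ {(0,0), (1,0)} is det [[-13, 0], [-4, -6]] = 78 ≠ 0, so this unfolding has rank ≥ 2; CP rank is at least every unfolding rank, so rank(T) ≥ 2. (Unfolding ranks only ever bound the CP rank from below — rank(T) can be strictly larger than all of them — so the matching upper bound has to come from an explicit 2-term decomposition.)
Upper bound — finding two terms. Every mode-3 slice of T is a multiple of one matrix: T[:,:,k] = c[k]·M with c = [1, 0] and M = [[-13, -4], [0, -6]] (rows indexed by i, columns by j). So it suffices to write M as a sum of two rank-1 matrices.
Splitting M by its rows (i = 0, 1), M = [1, 0][-13, -4]ᵀ + [0, 1][0, -6]ᵀ.
Hence T = [1, 0] ⊗ [-13, -4] ⊗ [1, 0] + [0, 1] ⊗ [0, -6] ⊗ [1, 0], so rank(T) ≤ 2.
These bounds meet, so rank(T) = 2.

rank(T) = 2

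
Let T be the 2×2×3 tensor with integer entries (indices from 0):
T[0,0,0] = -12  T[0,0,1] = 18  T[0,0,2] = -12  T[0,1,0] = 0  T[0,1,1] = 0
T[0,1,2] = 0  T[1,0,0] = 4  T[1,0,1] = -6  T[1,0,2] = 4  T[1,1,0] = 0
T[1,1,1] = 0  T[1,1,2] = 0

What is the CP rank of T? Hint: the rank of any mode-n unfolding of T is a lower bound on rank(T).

Lower bound: T ≠ 0 (e.g. T[0,0,0] = -12), so rank(T) ≥ 1.
Upper bound: if T = a ⊗ b ⊗ c then every fibre of T is a multiple of the corresponding factor, so read the factors off the fibres through the nonzero entry T[0,0,0] = -12.
The mode-1 fibre T[:,0,0] = [-12, 4] gives a = [3, -1] (primitive direction); the mode-2 fibre T[0,:,0] = [-12, 0] gives b = [1, 0]; then c[k] = T[0,0,k] / (a[0]·b[0]) = [-12, 18, -12] / 3 = [-4, 6, -4].
Expanding [3, -1] ⊗ [1, 0] ⊗ [-4, 6, -4] reproduces all 12 entries of T, so T = [3, -1] ⊗ [1, 0] ⊗ [-4, 6, -4] and rank(T) ≤ 1.
These bounds meet, so rank(T) = 1.

1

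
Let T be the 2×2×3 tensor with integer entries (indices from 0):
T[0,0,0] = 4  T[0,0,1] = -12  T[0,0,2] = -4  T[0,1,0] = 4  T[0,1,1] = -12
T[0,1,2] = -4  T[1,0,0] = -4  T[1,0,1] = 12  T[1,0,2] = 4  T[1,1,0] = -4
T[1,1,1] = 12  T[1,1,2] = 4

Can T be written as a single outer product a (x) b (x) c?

The mode-1 fibre T[:,0,0] = [4, -4] gives a = [1, -1] (primitive direction); the mode-2 fibre T[0,:,0] = [4, 4] gives b = [1, 1]; then c[k] = T[0,0,k] / (a[0]·b[0]) = [4, -12, -4] / 1 = [4, -12, -4].
Expanding [1, -1] (x) [1, 1] (x) [4, -12, -4] reproduces all 12 entries of T, so T = [1, -1] (x) [1, 1] (x) [4, -12, -4] and rank(T) ≤ 1.
Equivalently every frontal slice T[:,:,k] is c[k] times the rank-1 matrix [1, -1] (x) [1, 1]. So T has rank 1 (it is nonzero).

Yes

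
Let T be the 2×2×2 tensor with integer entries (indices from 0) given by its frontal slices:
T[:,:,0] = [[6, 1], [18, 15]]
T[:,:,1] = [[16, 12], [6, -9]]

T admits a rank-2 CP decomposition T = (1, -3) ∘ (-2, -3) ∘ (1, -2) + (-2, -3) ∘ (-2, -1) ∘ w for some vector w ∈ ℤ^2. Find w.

Subtract the known terms from T to get the rank-1 residual R = (-2, -3) ∘ (-2, -1) ∘ w, so R[i,j,k] = a[i]·b[j]·w[k]. Pick indices with nonzero a[0]·b[0] = (-2)·(-2) = 4. Only the fibre through (0,0,·) is needed: R[0,0,:] = T[0,0,:] − Σₗ aₗ[0]bₗ[0]cₗ = [6, 16] − (1)·(-2)·(1, -2) = [8, 12]. Then w[k] = R[0,0,k] / 4 for each k, giving w = [8, 12] / 4 = (2, 3).

w = (2, 3)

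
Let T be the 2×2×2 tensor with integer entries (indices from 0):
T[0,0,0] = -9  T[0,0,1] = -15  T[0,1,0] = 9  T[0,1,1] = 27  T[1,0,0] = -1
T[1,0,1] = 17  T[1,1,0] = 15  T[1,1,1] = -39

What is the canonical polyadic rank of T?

Lower bound: in the mode-2 unfolding of T (rows indexed by j, columns by (i,k)) the 2×2 minor on rows j ∈ {0, 1}, columns (i,k) ∈ {(0,0), (0,1)} is det [[-9, -15], [9, 27]] = -108 ≠ 0, so that unfolding has rank ≥ 2 and hence rank(T) ≥ 2 (CP rank is at least every unfolding rank, though it can be larger).
Upper bound: with S_k = T[:,:,k], the two rank-1 terms a₁b₁ᵀ, a₂b₂ᵀ are the rank-1 members of the pencil x·S₀ + y·S₁.
det(x·S₀ + y·S₁) is −126·x² + 126·y² = (-126)·(x − y)(x + y), vanishing at (x:y) = (1:1) and (1:-1).
M₁ = S₀ + S₁ = [[-24, 36], [16, -24]] = (-4)·[3, -2][2, -3]ᵀ and M₂ = S₀ − S₁ = [[6, -18], [-18, 54]] = 6·[1, -3][1, -3]ᵀ, so take a₁ = [3, -2], b₁ = [2, -3], a₂ = [1, -3], b₂ = [1, -3].
Each slice is an integer combination of E₁ = a₁b₁ᵀ and E₂ = a₂b₂ᵀ: S₀ = −2·E₁ + 3·E₂, S₁ = −2·E₁ − 3·E₂; reading off coefficients, c₁ = [-2, -2] and c₂ = [3, -3].
Hence T = [3, -2] ⊗ [2, -3] ⊗ [-2, -2] + [1, -3] ⊗ [1, -3] ⊗ [3, -3], so rank(T) ≤ 2.
These bounds meet, so rank(T) = 2.

2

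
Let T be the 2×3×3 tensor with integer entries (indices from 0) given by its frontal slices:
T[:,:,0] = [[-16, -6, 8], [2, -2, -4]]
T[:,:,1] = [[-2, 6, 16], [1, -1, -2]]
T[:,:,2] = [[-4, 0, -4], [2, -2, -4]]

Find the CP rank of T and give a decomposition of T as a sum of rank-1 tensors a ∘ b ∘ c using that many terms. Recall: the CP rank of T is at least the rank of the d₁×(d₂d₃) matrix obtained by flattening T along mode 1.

rank(T) = 3

Lower bound: the mode-2 unfolding of T (rows indexed by j, columns by (i,k) = (0,0), (0,1), (0,2), (1,0), (1,1), (1,2)) is [[-16, -2, -4, 2, 1, 2], [-6, 6, 0, -2, -1, -2], [8, 16, -4, -4, -2, -4]].
There the 3×3 minor on rows j ∈ {0, 1, 2}, columns (i,k) ∈ {(0,0), (0,1), (0,2)} is det [[-16, -2, -4], [-6, 6, 0], [8, 16, -4]] = 1008 ≠ 0, so this unfolding has rank ≥ 3; CP rank is at least every unfolding rank, so rank(T) ≥ 3. (Unfolding ranks only ever bound the CP rank from below — rank(T) can be strictly larger than all of them — so the matching upper bound has to come from an explicit 3-term decomposition.)
Upper bound: T is a sum of 3 rank-1 terms, T = (1, 0) ∘ (2, 1, -2) ∘ (-2, -4, 4) + (1, 0) ∘ (2, 2, 1) ∘ (-4, 4, -4) + (2, -1) ∘ (1, -1, -2) ∘ (-2, -1, -2) (one valid choice — decompositions are not unique — normalised so each a, b is primitive with positive first nonzero entry; check it by expanding all entries), so rank(T) ≤ 3.
These bounds meet, so rank(T) = 3.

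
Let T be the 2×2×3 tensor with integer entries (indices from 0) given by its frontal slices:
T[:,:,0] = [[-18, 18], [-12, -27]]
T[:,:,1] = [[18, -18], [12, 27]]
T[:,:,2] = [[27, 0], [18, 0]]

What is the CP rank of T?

2

Lower bound: the mode-3 unfolding of T (rows indexed by k, columns by (i,j) = (0,0), (0,1), (1,0), (1,1)) is [[-18, 18, -12, -27], [18, -18, 12, 27], [27, 0, 18, 0]].
There the 2×2 minor on rows k ∈ {0, 2}, columns (i,j) ∈ {(0,0), (0,1)} is det [[-18, 18], [27, 0]] = -486 ≠ 0, so this unfolding has rank ≥ 2; CP rank is at least every unfolding rank, so rank(T) ≥ 2. (Unfolding ranks only ever bound the CP rank from below — rank(T) can be strictly larger than all of them — so the matching upper bound has to come from an explicit 2-term decomposition.)
Upper bound — finding two terms. Write S_k = T[:,:,k] for the frontal slices: S₀ = [[-18, 18], [-12, -27]], S₁ = [[18, -18], [12, 27]], S₂ = [[27, 0], [18, 0]].
If T = a₁ (x) b₁ (x) c₁ + a₂ (x) b₂ (x) c₂ then each S_k = c₁[k]·a₁b₁ᵀ + c₂[k]·a₂b₂ᵀ. S₀ and S₂ are linearly independent, so a₁b₁ᵀ and a₂b₂ᵀ must span the same plane of matrices: they are the rank-1 matrices of the form x·S₀ + y·S₂.
det(x·S₀ + y·S₂) is 702·x² − 1053·xy = 351·(2·x − 3·y)(x), vanishing at (x:y) = (3:2) and (0:1).
M₁ = 3·S₀ + 2·S₂ = [[0, 54], [0, -81]] = 27·[2, -3][0, 1]ᵀ and M₂ = S₂ = [[27, 0], [18, 0]] = 9·[3, 2][1, 0]ᵀ, so take a₁ = [2, -3], b₁ = [0, 1], a₂ = [3, 2], b₂ = [1, 0].
Each slice is an integer combination of E₁ = a₁b₁ᵀ and E₂ = a₂b₂ᵀ: S₀ = 9·E₁ − 6·E₂, S₁ = −9·E₁ + 6·E₂, S₂ = 9·E₂; reading off coefficients, c₁ = [9, -9, 0] and c₂ = [-6, 6, 9].
Hence T = [2, -3] (x) [0, 1] (x) [9, -9, 0] + [3, 2] (x) [1, 0] (x) [-6, 6, 9], so rank(T) ≤ 2.
These bounds meet, so rank(T) = 2.
Check entry T[0,1,0] = 18: (2)·(1)·(9) + (3)·(0)·(-6) = 18.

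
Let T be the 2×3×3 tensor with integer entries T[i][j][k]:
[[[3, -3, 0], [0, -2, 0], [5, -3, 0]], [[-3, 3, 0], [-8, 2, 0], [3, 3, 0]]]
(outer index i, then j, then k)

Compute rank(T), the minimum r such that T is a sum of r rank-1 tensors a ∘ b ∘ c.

2

Lower bound: the mode-1 unfolding of T (rows indexed by i, columns by (j,k) = (0,0), (0,1), (0,2), (1,0), (1,1), (1,2), (2,0), (2,1), (2,2)) is [[3, -3, 0, 0, -2, 0, 5, -3, 0], [-3, 3, 0, -8, 2, 0, 3, 3, 0]].
There the 2×2 minor on rows i ∈ {0, 1}, columns (j,k) ∈ {(0,0), (1,0)} is det [[3, 0], [-3, -8]] = -24 ≠ 0, so this unfolding has rank ≥ 2; CP rank is at least every unfolding rank, so rank(T) ≥ 2. (Unfolding ranks only ever bound the CP rank from below — rank(T) can be strictly larger than all of them — so the matching upper bound has to come from an explicit 2-term decomposition.)
Upper bound — finding two terms. Write S_k = T[:,:,k] for the frontal slices: S₀ = [[3, 0, 5], [-3, -8, 3]], S₁ = [[-3, -2, -3], [3, 2, 3]], S₂ = [[0, 0, 0], [0, 0, 0]].
If T = a₁ ∘ b₁ ∘ c₁ + a₂ ∘ b₂ ∘ c₂ then each S_k = c₁[k]·a₁b₁ᵀ + c₂[k]·a₂b₂ᵀ. S₀ and S₁ are linearly independent, so a₁b₁ᵀ and a₂b₂ᵀ must span the same plane of matrices: they are the rank-1 matrices of the form x·S₀ + y·S₁.
The 2×2 minor of x·S₀ + y·S₁ on rows {0,1}, columns {0,1} is −24·x² + 24·xy = (-24)·(x − y)(x), vanishing at (x:y) = (1:1) and (0:1).
M₁ = S₀ + S₁ = [[0, -2, 2], [0, -6, 6]] = (-2)·(1, 3)(0, 1, -1)ᵀ and M₂ = S₁ = [[-3, -2, -3], [3, 2, 3]] = −(1, -1)(3, 2, 3)ᵀ, so take a₁ = (1, 3), b₁ = (0, 1, -1), a₂ = (1, -1), b₂ = (3, 2, 3).
Each slice is an integer combination of E₁ = a₁b₁ᵀ and E₂ = a₂b₂ᵀ: S₀ = −2·E₁ + E₂, S₁ = −E₂, S₂ = 0; reading off coefficients, c₁ = (-2, 0, 0) and c₂ = (1, -1, 0).
Hence T = (1, 3) ∘ (0, 1, -1) ∘ (-2, 0, 0) + (1, -1) ∘ (3, 2, 3) ∘ (1, -1, 0), so rank(T) ≤ 2.
These bounds meet, so rank(T) = 2.
Check entry T[1,0,0] = -3: (3)·(0)·(-2) + (-1)·(3)·(1) = -3.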